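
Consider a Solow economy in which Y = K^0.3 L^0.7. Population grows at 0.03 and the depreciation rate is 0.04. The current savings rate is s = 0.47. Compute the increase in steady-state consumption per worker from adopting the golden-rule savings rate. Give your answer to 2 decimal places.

Capital per worker breaks even when investment replaces (n + δ)·k; here n + δ = 0.07.
Current steady state (s = 0.47): k* = (0.47/0.07)^(1/0.7) ≈ 15.1855, y* = 15.1855^0.3 ≈ 2.2617, c* = (1−0.47)·2.2617 ≈ 1.1987.
Setting f'(k) = n+δ gives 0.3·k^(0.3−1) = 0.07, hence k_gold = (0.3/0.07)^(1/0.7) ≈ 7.9963.
y_gold = 7.9963^0.3 ≈ 1.8658, c_gold = y_gold − 0.07·k_gold ≈ 1.3061.
Gain: Δc = 1.3061 − 1.1987 ≈ 0.1074.

Δc ≈ 0.11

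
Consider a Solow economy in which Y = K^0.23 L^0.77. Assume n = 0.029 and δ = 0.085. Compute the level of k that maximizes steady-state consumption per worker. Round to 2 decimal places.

k_gold ≈ 2.49

n + δ = 0.029 + 0.085 = 0.114.
Golden rule sets MPK = n+δ: 0.23·k^(0.23−1) = 0.114, so k_gold = (0.23/0.114)^(1/0.77) ≈ 2.4881.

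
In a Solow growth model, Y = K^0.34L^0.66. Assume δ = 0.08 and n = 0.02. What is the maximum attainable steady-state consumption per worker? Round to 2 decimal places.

The effective depreciation rate is n + δ = 0.02 + 0.08 = 0.1.
Setting f'(k) = n+δ gives 0.34·k^(0.34−1) = 0.1, hence k_gold = (0.34/0.1)^(1/0.66) ≈ 6.3866.
y_gold = 6.3866^0.34 ≈ 1.8784.
c_gold = y_gold − (n+δ)·k_gold = 1.8784 − 0.1·6.3866 ≈ 1.2398.

c_gold ≈ 1.24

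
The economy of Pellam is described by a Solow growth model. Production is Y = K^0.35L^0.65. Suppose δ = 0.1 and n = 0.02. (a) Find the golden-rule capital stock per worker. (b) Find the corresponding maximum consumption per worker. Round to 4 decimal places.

Break-even investment rate: n + δ = 0.02 + 0.1 = 0.12.
Golden rule sets MPK = n+δ: 0.35·k^(0.35−1) = 0.12, so k_gold = (0.35/0.12)^(1/0.65) ≈ 5.1905.
y_gold = 5.1905^0.35 ≈ 1.7796; c_gold = y_gold − 0.12·k_gold ≈ 1.1567.

(a) k_gold ≈ 5.1905; (b) c_gold ≈ 1.1567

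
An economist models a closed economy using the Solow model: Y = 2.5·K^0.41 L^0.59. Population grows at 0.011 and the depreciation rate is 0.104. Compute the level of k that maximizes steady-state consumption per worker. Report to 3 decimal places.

n + δ = 0.011 + 0.104 = 0.115.
At the golden rule the marginal product of capital equals n+δ: 0.41·2.5·k^(0.41−1) = 0.115. Solving, k_gold = (0.41·2.5/0.115)^(1/0.59) ≈ 40.7581.

k_gold ≈ 40.758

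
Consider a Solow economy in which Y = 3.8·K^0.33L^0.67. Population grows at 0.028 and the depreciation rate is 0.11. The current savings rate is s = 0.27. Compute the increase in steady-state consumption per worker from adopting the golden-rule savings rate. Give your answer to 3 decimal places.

Δc ≈ 0.098

Break-even investment rate: n + δ = 0.028 + 0.11 = 0.138.
Current steady state (s = 0.27): k* = (0.27·3.8/0.138)^(1/0.67) ≈ 19.9710, y* = 3.8·19.9710^0.33 ≈ 10.2074, c* = (1−0.27)·10.2074 ≈ 7.4514.
Setting f'(k) = n+δ gives 0.33·3.8·k^(0.33−1) = 0.138, hence k_gold = (0.33·3.8/0.138)^(1/0.67) ≈ 26.9448.
y_gold = 3.8·26.9448^0.33 ≈ 11.2678, c_gold = y_gold − 0.138·k_gold ≈ 7.5494.
Gain: Δc = 7.5494 − 7.4514 ≈ 0.0980.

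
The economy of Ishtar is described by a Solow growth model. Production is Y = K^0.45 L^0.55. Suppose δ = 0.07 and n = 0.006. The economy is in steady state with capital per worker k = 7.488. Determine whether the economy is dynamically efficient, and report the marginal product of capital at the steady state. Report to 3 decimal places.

dynamically efficient; MPK ≈ 0.149

Break-even investment rate: n + δ = 0.006 + 0.07 = 0.076.
MPK = 0.45·k^(0.45−1) = 0.45·7.488^(-0.55) ≈ 0.1487.
MPK > 0.076, so the economy is dynamically efficient (under-saving).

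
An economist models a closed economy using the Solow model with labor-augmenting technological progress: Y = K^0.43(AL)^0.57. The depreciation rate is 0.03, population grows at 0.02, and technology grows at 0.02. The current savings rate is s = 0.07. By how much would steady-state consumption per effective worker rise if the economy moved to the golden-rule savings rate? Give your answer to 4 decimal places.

Δc ≈ 1.3119

Break-even investment rate: n + g + δ = 0.02 + 0.02 + 0.03 = 0.07.
Current steady state (s = 0.07): k* = (0.07/0.07)^(1/0.57) ≈ 1.0000, y* = 1.0000^0.43 ≈ 1.0000, c* = (1−0.07)·1.0000 ≈ 0.9300.
At the golden rule the marginal product of capital equals n+g+δ: 0.43·k^(0.43−1) = 0.07. Solving, k_gold = (0.43/0.07)^(1/0.57) ≈ 24.1605.
y_gold = 24.1605^0.43 ≈ 3.9331, c_gold = y_gold − 0.07·k_gold ≈ 2.2419.
Gain: Δc = 2.2419 − 0.9300 ≈ 1.3119.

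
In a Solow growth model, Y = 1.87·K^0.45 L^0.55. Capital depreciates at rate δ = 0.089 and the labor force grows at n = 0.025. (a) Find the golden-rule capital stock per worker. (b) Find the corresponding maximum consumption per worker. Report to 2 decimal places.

Capital per worker breaks even when investment replaces (n + δ)·k; here n + δ = 0.114.
Maximizing c = f(k) − (n+δ)·k gives f'(k) = n+δ, i.e. 0.45·1.87·k^(0.45−1) = 0.114, so k_gold = (0.45·1.87/0.114)^(1/0.55) ≈ 37.8838.
y_gold = 1.87·37.8838^0.45 ≈ 9.5972; c_gold = y_gold − 0.114·k_gold ≈ 5.2785.

(a) k_gold ≈ 37.88; (b) c_gold ≈ 5.28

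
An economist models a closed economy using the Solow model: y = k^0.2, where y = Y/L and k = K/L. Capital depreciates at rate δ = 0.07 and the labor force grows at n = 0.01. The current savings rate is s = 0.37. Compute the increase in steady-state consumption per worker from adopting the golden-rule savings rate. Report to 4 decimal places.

The effective depreciation rate is n + δ = 0.01 + 0.07 = 0.08.
Current steady state (s = 0.37): k* = (0.37/0.08)^(1/0.8) ≈ 6.7825, y* = 6.7825^0.2 ≈ 1.4665, c* = (1−0.37)·1.4665 ≈ 0.9239.
Maximizing c = f(k) − (n+δ)·k gives f'(k) = n+δ, i.e. 0.2·k^(0.2−1) = 0.08, so k_gold = (0.2/0.08)^(1/0.8) ≈ 3.1436.
y_gold = 3.1436^0.2 ≈ 1.2574, c_gold = y_gold − 0.08·k_gold ≈ 1.0059.
Gain: Δc = 1.0059 − 0.9239 ≈ 0.0821.

Δc ≈ 0.0821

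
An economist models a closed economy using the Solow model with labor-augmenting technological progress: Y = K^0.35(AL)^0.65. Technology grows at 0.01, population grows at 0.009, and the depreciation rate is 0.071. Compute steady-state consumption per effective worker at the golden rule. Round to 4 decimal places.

c_gold ≈ 1.3506

Break-even investment rate: n + g + δ = 0.009 + 0.01 + 0.071 = 0.09.
Maximizing c = f(k) − (n+g+δ)·k gives f'(k) = n+g+δ, i.e. 0.35·k^(0.35−1) = 0.09, so k_gold = (0.35/0.09)^(1/0.65) ≈ 8.0802.
y_gold = 8.0802^0.35 ≈ 2.0778.
c_gold = y_gold − (n+g+δ)·k_gold = 2.0778 − 0.09·8.0802 ≈ 1.3506.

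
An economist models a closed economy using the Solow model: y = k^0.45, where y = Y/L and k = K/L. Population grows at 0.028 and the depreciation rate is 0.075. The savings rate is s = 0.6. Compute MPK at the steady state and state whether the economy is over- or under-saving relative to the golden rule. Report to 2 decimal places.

over-saving; MPK ≈ 0.08

Break-even investment rate: n + δ = 0.028 + 0.075 = 0.103.
Steady-state k*: s·k^0.45 = 0.103·k gives k* = (0.6/0.103)^(1/0.55) ≈ 24.6309.
MPK = 0.45·24.6309^(-0.55) ≈ 0.0772.
MPK < n+δ = 0.103, so the economy is dynamically inefficient (over-saving).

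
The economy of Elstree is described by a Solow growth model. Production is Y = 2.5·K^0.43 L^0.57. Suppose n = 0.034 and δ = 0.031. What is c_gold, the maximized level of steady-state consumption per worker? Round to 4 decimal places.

Break-even investment rate: n + δ = 0.034 + 0.031 = 0.065.
Golden rule sets MPK = n+δ: 0.43·2.5·k^(0.43−1) = 0.065, so k_gold = (0.43·2.5/0.065)^(1/0.57) ≈ 137.3127.
y_gold = 2.5·137.3127^0.43 ≈ 20.7566.
c_gold = y_gold − (n+δ)·k_gold = 20.7566 − 0.065·137.3127 ≈ 11.8312.

c_gold ≈ 11.8312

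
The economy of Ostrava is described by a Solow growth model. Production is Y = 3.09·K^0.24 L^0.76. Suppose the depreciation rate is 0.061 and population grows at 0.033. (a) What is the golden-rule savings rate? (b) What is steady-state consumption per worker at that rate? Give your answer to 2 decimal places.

Capital per worker breaks even when investment replaces (n + δ)·k; here n + δ = 0.094.
For Cobb-Douglas, s_gold equals capital's share: s_gold = 0.24.
Maximizing c = f(k) − (n+δ)·k gives f'(k) = n+δ, i.e. 0.24·3.09·k^(0.24−1) = 0.094, so k_gold = (0.24·3.09/0.094)^(1/0.76) ≈ 15.1467.
y_gold = 3.09·15.1467^0.24 ≈ 5.9325; c_gold = (1−0.24)·y_gold ≈ 4.5087.

(a) s_gold = 0.24; (b) c_gold ≈ 4.51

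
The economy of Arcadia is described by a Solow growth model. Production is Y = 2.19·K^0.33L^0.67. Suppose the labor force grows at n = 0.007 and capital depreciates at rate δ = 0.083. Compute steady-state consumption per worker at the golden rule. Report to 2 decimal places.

n + δ = 0.007 + 0.083 = 0.09.
Setting f'(k) = n+δ gives 0.33·2.19·k^(0.33−1) = 0.09, hence k_gold = (0.33·2.19/0.09)^(1/0.67) ≈ 22.4038.
y_gold = 2.19·22.4038^0.33 ≈ 6.1101.
c_gold = y_gold − (n+δ)·k_gold = 6.1101 − 0.09·22.4038 ≈ 4.0938.

c_gold ≈ 4.09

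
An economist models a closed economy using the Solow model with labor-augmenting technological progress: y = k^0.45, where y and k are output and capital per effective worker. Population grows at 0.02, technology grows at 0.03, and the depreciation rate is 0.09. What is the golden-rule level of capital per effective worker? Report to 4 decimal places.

Capital per effective worker breaks even when investment replaces (n + g + δ)·k; here n + g + δ = 0.14.
Maximizing c = f(k) − (n+g+δ)·k gives f'(k) = n+g+δ, i.e. 0.45·k^(0.45−1) = 0.14, so k_gold = (0.45/0.14)^(1/0.55) ≈ 8.3555.

k_gold ≈ 8.3555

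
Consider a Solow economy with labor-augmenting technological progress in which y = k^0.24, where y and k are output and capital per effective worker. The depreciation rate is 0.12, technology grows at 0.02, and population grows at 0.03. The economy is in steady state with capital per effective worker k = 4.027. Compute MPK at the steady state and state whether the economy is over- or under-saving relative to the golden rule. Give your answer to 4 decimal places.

The effective depreciation rate is n + g + δ = 0.03 + 0.02 + 0.12 = 0.17.
MPK = 0.24·k^(0.24−1) = 0.24·4.027^(-0.76) ≈ 0.0833.
MPK < 0.17, so the economy is dynamically inefficient (over-saving).

over-saving; MPK ≈ 0.0833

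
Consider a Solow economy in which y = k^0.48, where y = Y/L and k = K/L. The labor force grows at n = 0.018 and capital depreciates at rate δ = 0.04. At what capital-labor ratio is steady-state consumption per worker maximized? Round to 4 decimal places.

k_gold ≈ 58.2137

Capital per worker breaks even when investment replaces (n + δ)·k; here n + δ = 0.058.
Setting f'(k) = n+δ gives 0.48·k^(0.48−1) = 0.058, hence k_gold = (0.48/0.058)^(1/0.52) ≈ 58.2137.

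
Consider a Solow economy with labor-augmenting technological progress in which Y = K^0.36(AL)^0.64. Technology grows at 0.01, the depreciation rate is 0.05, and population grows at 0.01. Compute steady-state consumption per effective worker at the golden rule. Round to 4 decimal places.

n + g + δ = 0.01 + 0.01 + 0.05 = 0.07.
Setting f'(k) = n+g+δ gives 0.36·k^(0.36−1) = 0.07, hence k_gold = (0.36/0.07)^(1/0.64) ≈ 12.9198.
y_gold = 12.9198^0.36 ≈ 2.5122.
c_gold = y_gold − (n+g+δ)·k_gold = 2.5122 − 0.07·12.9198 ≈ 1.6078.

c_gold ≈ 1.6078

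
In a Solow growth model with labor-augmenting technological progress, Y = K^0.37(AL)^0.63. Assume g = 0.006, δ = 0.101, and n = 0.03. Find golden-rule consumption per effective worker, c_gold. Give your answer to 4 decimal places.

Break-even investment rate: n + g + δ = 0.03 + 0.006 + 0.101 = 0.137.
Maximizing c = f(k) − (n+g+δ)·k gives f'(k) = n+g+δ, i.e. 0.37·k^(0.37−1) = 0.137, so k_gold = (0.37/0.137)^(1/0.63) ≈ 4.8405.
y_gold = 4.8405^0.37 ≈ 1.7923.
c_gold = y_gold − (n+g+δ)·k_gold = 1.7923 − 0.137·4.8405 ≈ 1.1291.

c_gold ≈ 1.1291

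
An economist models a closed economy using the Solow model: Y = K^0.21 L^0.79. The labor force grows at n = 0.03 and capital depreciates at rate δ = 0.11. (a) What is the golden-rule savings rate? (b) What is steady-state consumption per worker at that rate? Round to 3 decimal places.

(a) s_gold = 0.210; (b) c_gold ≈ 0.880

Break-even investment rate: n + δ = 0.03 + 0.11 = 0.14.
For Cobb-Douglas, s_gold equals capital's share: s_gold = 0.21.
Setting f'(k) = n+δ gives 0.21·k^(0.21−1) = 0.14, hence k_gold = (0.21/0.14)^(1/0.79) ≈ 1.6707.
y_gold = 1.6707^0.21 ≈ 1.1138; c_gold = (1−0.21)·y_gold ≈ 0.8799.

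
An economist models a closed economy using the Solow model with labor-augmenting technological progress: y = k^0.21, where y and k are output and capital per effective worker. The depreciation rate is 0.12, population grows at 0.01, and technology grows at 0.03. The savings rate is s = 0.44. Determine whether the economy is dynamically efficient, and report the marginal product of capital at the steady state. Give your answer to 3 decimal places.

dynamically inefficient; MPK ≈ 0.076

Capital per effective worker breaks even when investment replaces (n + g + δ)·k; here n + g + δ = 0.16.
Steady-state k*: s·k^0.21 = 0.16·k gives k* = (0.44/0.16)^(1/0.79) ≈ 3.5985.
MPK = 0.21·3.5985^(-0.79) ≈ 0.0764.
MPK < n+g+δ = 0.16, so the economy is dynamically inefficient (over-saving).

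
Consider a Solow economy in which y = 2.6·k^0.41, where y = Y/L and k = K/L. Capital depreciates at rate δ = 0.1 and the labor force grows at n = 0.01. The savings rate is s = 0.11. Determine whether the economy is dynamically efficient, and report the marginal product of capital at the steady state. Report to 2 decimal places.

Capital per worker breaks even when investment replaces (n + δ)·k; here n + δ = 0.11.
Steady-state k*: s·A·k^0.41 = 0.11·k gives k* = (0.11·2.6/0.11)^(1/0.59) ≈ 5.0506.
MPK = 0.41·2.6·5.0506^(-0.59) ≈ 0.4100.
MPK > n+δ = 0.11, so the economy is dynamically efficient (under-saving).

dynamically efficient; MPK ≈ 0.41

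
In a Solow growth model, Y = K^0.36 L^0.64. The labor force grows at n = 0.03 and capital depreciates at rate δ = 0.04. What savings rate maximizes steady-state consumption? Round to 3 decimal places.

s_gold = 0.360

Break-even investment rate: n + δ = 0.03 + 0.04 = 0.07.
At the golden rule MPK = n+δ, and in any Cobb-Douglas steady state s = (n+δ)·k/y = MPK·k/y = capital's share 0.36.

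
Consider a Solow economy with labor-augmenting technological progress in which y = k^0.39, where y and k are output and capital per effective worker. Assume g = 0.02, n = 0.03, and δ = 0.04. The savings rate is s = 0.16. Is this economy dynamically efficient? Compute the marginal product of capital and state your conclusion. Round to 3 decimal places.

dynamically efficient; MPK ≈ 0.219

Break-even investment rate: n + g + δ = 0.03 + 0.02 + 0.04 = 0.09.
Steady-state k*: s·k^0.39 = 0.09·k gives k* = (0.16/0.09)^(1/0.61) ≈ 2.5682.
MPK = 0.39·2.5682^(-0.61) ≈ 0.2194.
MPK > n+g+δ = 0.09, so the economy is dynamically efficient (under-saving).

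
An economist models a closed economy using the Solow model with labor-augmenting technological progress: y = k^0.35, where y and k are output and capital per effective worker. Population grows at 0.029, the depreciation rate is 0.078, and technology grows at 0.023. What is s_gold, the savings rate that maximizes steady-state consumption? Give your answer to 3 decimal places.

The effective depreciation rate is n + g + δ = 0.029 + 0.023 + 0.078 = 0.13.
At the golden rule MPK = n+g+δ, and in any Cobb-Douglas steady state s = (n+g+δ)·k/y = MPK·k/y = capital's share 0.35.

s_gold = 0.350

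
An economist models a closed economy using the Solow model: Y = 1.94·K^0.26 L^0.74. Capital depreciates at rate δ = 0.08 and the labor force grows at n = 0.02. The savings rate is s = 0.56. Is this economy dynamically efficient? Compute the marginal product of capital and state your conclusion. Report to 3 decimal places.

dynamically inefficient; MPK ≈ 0.046

The effective depreciation rate is n + δ = 0.02 + 0.08 = 0.1.
Steady-state k*: s·A·k^0.26 = 0.1·k gives k* = (0.56·1.94/0.1)^(1/0.74) ≈ 25.1181.
MPK = 0.26·1.94·25.1181^(-0.74) ≈ 0.0464.
MPK < n+δ = 0.1, so the economy is dynamically inefficient (over-saving).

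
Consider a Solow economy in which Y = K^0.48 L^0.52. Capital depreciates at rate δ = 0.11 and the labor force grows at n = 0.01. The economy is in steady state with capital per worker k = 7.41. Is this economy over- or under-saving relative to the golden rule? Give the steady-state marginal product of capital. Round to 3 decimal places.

under-saving; MPK ≈ 0.169

Break-even investment rate: n + δ = 0.01 + 0.11 = 0.12.
MPK = 0.48·k^(0.48−1) = 0.48·7.41^(-0.52) ≈ 0.1694.
MPK > 0.12, so the economy is dynamically efficient (under-saving).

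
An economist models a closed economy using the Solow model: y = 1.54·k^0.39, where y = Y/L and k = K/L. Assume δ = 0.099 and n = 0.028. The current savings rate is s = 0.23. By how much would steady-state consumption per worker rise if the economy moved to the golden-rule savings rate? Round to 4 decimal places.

Δc ≈ 0.2521

Break-even investment rate: n + δ = 0.028 + 0.099 = 0.127.
Current steady state (s = 0.23): k* = (0.23·1.54/0.127)^(1/0.61) ≈ 5.3733, y* = 1.54·5.3733^0.39 ≈ 2.9670, c* = (1−0.23)·2.9670 ≈ 2.2846.
At the golden rule the marginal product of capital equals n+δ: 0.39·1.54·k^(0.39−1) = 0.127. Solving, k_gold = (0.39·1.54/0.127)^(1/0.61) ≈ 12.7702.
y_gold = 1.54·12.7702^0.39 ≈ 4.1585, c_gold = y_gold − 0.127·k_gold ≈ 2.5367.
Gain: Δc = 2.5367 − 2.2846 ≈ 0.2521.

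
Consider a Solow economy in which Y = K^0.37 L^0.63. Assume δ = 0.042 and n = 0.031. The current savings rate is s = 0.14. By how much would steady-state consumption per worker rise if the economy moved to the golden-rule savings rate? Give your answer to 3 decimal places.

Δc ≈ 0.374

n + δ = 0.031 + 0.042 = 0.073.
Current steady state (s = 0.14): k* = (0.14/0.073)^(1/0.63) ≈ 2.8112, y* = 2.8112^0.37 ≈ 1.4659, c* = (1−0.14)·1.4659 ≈ 1.2606.
Setting f'(k) = n+δ gives 0.37·k^(0.37−1) = 0.073, hence k_gold = (0.37/0.073)^(1/0.63) ≈ 13.1479.
y_gold = 13.1479^0.37 ≈ 2.5940, c_gold = y_gold − 0.073·k_gold ≈ 1.6342.
Gain: Δc = 1.6342 − 1.2606 ≈ 0.3736.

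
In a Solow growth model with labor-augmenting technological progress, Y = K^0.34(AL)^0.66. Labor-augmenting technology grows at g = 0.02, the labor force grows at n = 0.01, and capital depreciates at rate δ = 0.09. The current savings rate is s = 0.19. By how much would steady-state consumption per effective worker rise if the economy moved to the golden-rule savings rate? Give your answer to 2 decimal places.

Δc ≈ 0.10

Break-even investment rate: n + g + δ = 0.01 + 0.02 + 0.09 = 0.12.
Current steady state (s = 0.19): k* = (0.19/0.12)^(1/0.66) ≈ 2.0062, y* = 2.0062^0.34 ≈ 1.2671, c* = (1−0.19)·1.2671 ≈ 1.0263.
Golden rule sets MPK = n+g+δ: 0.34·k^(0.34−1) = 0.12, so k_gold = (0.34/0.12)^(1/0.66) ≈ 4.8451.
y_gold = 4.8451^0.34 ≈ 1.7100, c_gold = y_gold − 0.12·k_gold ≈ 1.1286.
Gain: Δc = 1.1286 − 1.0263 ≈ 0.1023.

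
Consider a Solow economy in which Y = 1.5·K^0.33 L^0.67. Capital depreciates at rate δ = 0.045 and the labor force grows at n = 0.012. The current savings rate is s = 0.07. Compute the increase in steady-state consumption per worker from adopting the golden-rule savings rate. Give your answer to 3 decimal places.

n + δ = 0.012 + 0.045 = 0.057.
Current steady state (s = 0.07): k* = (0.07·1.5/0.057)^(1/0.67) ≈ 2.4888, y* = 1.5·2.4888^0.33 ≈ 2.0266, c* = (1−0.07)·2.0266 ≈ 1.8847.
Golden rule sets MPK = n+δ: 0.33·1.5·k^(0.33−1) = 0.057, so k_gold = (0.33·1.5/0.057)^(1/0.67) ≈ 25.1820.
y_gold = 1.5·25.1820^0.33 ≈ 4.3496, c_gold = y_gold − 0.057·k_gold ≈ 2.9142.
Gain: Δc = 2.9142 − 1.8847 ≈ 1.0295.

Δc ≈ 1.030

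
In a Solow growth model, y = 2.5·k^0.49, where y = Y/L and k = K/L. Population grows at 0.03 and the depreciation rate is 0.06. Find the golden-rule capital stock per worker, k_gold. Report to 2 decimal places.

n + δ = 0.03 + 0.06 = 0.09.
At the golden rule the marginal product of capital equals n+δ: 0.49·2.5·k^(0.49−1) = 0.09. Solving, k_gold = (0.49·2.5/0.09)^(1/0.51) ≈ 167.2325.

k_gold ≈ 167.23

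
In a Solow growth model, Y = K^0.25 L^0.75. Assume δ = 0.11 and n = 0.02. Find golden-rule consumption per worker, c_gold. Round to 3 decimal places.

Capital per worker breaks even when investment replaces (n + δ)·k; here n + δ = 0.13.
Setting f'(k) = n+δ gives 0.25·k^(0.25−1) = 0.13, hence k_gold = (0.25/0.13)^(1/0.75) ≈ 2.3915.
y_gold = 2.3915^0.25 ≈ 1.2436.
c_gold = y_gold − (n+δ)·k_gold = 1.2436 − 0.13·2.3915 ≈ 0.9327.

c_gold ≈ 0.933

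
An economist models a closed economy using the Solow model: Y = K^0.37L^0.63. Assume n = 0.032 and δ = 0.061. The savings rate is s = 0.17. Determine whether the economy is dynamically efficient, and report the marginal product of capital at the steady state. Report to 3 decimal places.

dynamically efficient; MPK ≈ 0.202

Break-even investment rate: n + δ = 0.032 + 0.061 = 0.093.
Steady-state k*: s·k^0.37 = 0.093·k gives k* = (0.17/0.093)^(1/0.63) ≈ 2.6051.
MPK = 0.37·2.6051^(-0.63) ≈ 0.2024.
MPK > n+δ = 0.093, so the economy is dynamically efficient (under-saving).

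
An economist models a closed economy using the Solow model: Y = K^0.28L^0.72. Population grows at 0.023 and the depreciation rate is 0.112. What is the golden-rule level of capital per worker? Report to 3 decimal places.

Capital per worker breaks even when investment replaces (n + δ)·k; here n + δ = 0.135.
At the golden rule the marginal product of capital equals n+δ: 0.28·k^(0.28−1) = 0.135. Solving, k_gold = (0.28/0.135)^(1/0.72) ≈ 2.7544.

k_gold ≈ 2.754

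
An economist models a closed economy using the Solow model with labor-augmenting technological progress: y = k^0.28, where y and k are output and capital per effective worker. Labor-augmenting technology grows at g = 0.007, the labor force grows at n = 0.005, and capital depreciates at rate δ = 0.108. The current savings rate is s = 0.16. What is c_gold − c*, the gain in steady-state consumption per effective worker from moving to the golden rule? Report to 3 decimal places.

Δc ≈ 0.062

The effective depreciation rate is n + g + δ = 0.005 + 0.007 + 0.108 = 0.12.
Current steady state (s = 0.16): k* = (0.16/0.12)^(1/0.72) ≈ 1.4912, y* = 1.4912^0.28 ≈ 1.1184, c* = (1−0.16)·1.1184 ≈ 0.9394.
Setting f'(k) = n+g+δ gives 0.28·k^(0.28−1) = 0.12, hence k_gold = (0.28/0.12)^(1/0.72) ≈ 3.2440.
y_gold = 3.2440^0.28 ≈ 1.3903, c_gold = y_gold − 0.12·k_gold ≈ 1.0010.
Gain: Δc = 1.0010 − 0.9394 ≈ 0.0616.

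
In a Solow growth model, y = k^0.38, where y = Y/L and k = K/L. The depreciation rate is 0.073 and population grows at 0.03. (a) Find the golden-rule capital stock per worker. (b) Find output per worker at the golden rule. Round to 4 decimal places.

(a) k_gold ≈ 8.2116; (b) y_gold ≈ 2.2258

The effective depreciation rate is n + δ = 0.03 + 0.073 = 0.103.
At the golden rule the marginal product of capital equals n+δ: 0.38·k^(0.38−1) = 0.103. Solving, k_gold = (0.38/0.103)^(1/0.62) ≈ 8.2116.
y_gold = 8.2116^0.38 ≈ 2.2258.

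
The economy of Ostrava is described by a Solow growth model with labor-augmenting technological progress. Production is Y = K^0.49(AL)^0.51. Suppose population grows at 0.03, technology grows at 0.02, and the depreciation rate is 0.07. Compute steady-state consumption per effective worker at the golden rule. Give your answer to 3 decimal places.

c_gold ≈ 1.971

The effective depreciation rate is n + g + δ = 0.03 + 0.02 + 0.07 = 0.12.
Golden rule sets MPK = n+g+δ: 0.49·k^(0.49−1) = 0.12, so k_gold = (0.49/0.12)^(1/0.51) ≈ 15.7786.
y_gold = 15.7786^0.49 ≈ 3.8641.
c_gold = y_gold − (n+g+δ)·k_gold = 3.8641 − 0.12·15.7786 ≈ 1.9707.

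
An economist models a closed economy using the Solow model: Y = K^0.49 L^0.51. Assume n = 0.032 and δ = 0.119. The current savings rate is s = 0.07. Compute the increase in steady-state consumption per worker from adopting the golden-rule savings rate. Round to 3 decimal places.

The effective depreciation rate is n + δ = 0.032 + 0.119 = 0.151.
Current steady state (s = 0.07): k* = (0.07/0.151)^(1/0.51) ≈ 0.2215, y* = 0.2215^0.49 ≈ 0.4778, c* = (1−0.07)·0.4778 ≈ 0.4443.
At the golden rule the marginal product of capital equals n+δ: 0.49·k^(0.49−1) = 0.151. Solving, k_gold = (0.49/0.151)^(1/0.51) ≈ 10.0552.
y_gold = 10.0552^0.49 ≈ 3.0986, c_gold = y_gold − 0.151·k_gold ≈ 1.5803.
Gain: Δc = 1.5803 − 0.4443 ≈ 1.1360.

Δc ≈ 1.136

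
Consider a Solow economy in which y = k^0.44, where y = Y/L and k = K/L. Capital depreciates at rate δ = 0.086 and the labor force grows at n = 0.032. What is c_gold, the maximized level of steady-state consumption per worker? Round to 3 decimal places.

c_gold ≈ 1.575

Break-even investment rate: n + δ = 0.032 + 0.086 = 0.118.
Setting f'(k) = n+δ gives 0.44·k^(0.44−1) = 0.118, hence k_gold = (0.44/0.118)^(1/0.56) ≈ 10.4873.
y_gold = 10.4873^0.44 ≈ 2.8125.
c_gold = y_gold − (n+δ)·k_gold = 2.8125 − 0.118·10.4873 ≈ 1.5750.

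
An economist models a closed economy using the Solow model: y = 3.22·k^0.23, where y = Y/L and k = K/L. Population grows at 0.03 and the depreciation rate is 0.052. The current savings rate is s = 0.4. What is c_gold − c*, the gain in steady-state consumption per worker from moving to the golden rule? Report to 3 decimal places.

n + δ = 0.03 + 0.052 = 0.082.
Current steady state (s = 0.4): k* = (0.4·3.22/0.082)^(1/0.77) ≈ 35.7585, y* = 3.22·35.7585^0.23 ≈ 7.3305, c* = (1−0.4)·7.3305 ≈ 4.3983.
At the golden rule the marginal product of capital equals n+δ: 0.23·3.22·k^(0.23−1) = 0.082. Solving, k_gold = (0.23·3.22/0.082)^(1/0.77) ≈ 17.4285.
y_gold = 3.22·17.4285^0.23 ≈ 6.2136, c_gold = y_gold − 0.082·k_gold ≈ 4.7845.
Gain: Δc = 4.7845 − 4.3983 ≈ 0.3862.

Δc ≈ 0.386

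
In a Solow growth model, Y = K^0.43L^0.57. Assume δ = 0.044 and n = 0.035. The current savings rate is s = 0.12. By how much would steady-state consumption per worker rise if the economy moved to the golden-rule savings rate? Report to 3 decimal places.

n + δ = 0.035 + 0.044 = 0.079.
Current steady state (s = 0.12): k* = (0.12/0.079)^(1/0.57) ≈ 2.0822, y* = 2.0822^0.43 ≈ 1.3708, c* = (1−0.12)·1.3708 ≈ 1.2063.
Setting f'(k) = n+δ gives 0.43·k^(0.43−1) = 0.079, hence k_gold = (0.43/0.079)^(1/0.57) ≈ 19.5411.
y_gold = 19.5411^0.43 ≈ 3.5901, c_gold = y_gold − 0.079·k_gold ≈ 2.0464.
Gain: Δc = 2.0464 − 1.2063 ≈ 0.8401.

Δc ≈ 0.840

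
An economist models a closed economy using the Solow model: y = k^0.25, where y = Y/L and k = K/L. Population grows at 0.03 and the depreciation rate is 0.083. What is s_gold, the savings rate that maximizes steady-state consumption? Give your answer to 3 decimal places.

n + δ = 0.03 + 0.083 = 0.113.
At the golden rule MPK = n+δ, and in any Cobb-Douglas steady state s = (n+δ)·k/y = MPK·k/y = capital's share 0.25.

s_gold = 0.250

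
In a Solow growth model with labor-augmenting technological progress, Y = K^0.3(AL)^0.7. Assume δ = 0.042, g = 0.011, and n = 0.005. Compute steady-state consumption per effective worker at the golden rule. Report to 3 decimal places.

c_gold ≈ 1.416

The effective depreciation rate is n + g + δ = 0.005 + 0.011 + 0.042 = 0.058.
Golden rule sets MPK = n+g+δ: 0.3·k^(0.3−1) = 0.058, so k_gold = (0.3/0.058)^(1/0.7) ≈ 10.4607.
y_gold = 10.4607^0.3 ≈ 2.0224.
c_gold = y_gold − (n+g+δ)·k_gold = 2.0224 − 0.058·10.4607 ≈ 1.4157.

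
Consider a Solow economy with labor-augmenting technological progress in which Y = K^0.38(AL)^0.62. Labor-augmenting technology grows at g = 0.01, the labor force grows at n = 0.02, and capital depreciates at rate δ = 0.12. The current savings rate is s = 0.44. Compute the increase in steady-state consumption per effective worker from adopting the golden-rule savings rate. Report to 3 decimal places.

Δc ≈ 0.013

Break-even investment rate: n + g + δ = 0.02 + 0.01 + 0.12 = 0.15.
Current steady state (s = 0.44): k* = (0.44/0.15)^(1/0.62) ≈ 5.6729, y* = 5.6729^0.38 ≈ 1.9340, c* = (1−0.44)·1.9340 ≈ 1.0830.
Golden rule sets MPK = n+g+δ: 0.38·k^(0.38−1) = 0.15, so k_gold = (0.38/0.15)^(1/0.62) ≈ 4.4783.
y_gold = 4.4783^0.38 ≈ 1.7678, c_gold = y_gold − 0.15·k_gold ≈ 1.0960.
Gain: Δc = 1.0960 − 1.0830 ≈ 0.0130.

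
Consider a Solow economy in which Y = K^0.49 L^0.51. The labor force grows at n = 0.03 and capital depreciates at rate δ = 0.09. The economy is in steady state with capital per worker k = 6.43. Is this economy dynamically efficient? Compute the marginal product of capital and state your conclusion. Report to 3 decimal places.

dynamically efficient; MPK ≈ 0.190

Capital per worker breaks even when investment replaces (n + δ)·k; here n + δ = 0.12.
MPK = 0.49·k^(0.49−1) = 0.49·6.43^(-0.51) ≈ 0.1897.
MPK > 0.12, so the economy is dynamically efficient (under-saving).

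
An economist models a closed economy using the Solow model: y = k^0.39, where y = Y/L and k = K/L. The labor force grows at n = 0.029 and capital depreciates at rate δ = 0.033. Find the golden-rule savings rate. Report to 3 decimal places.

Break-even investment rate: n + δ = 0.029 + 0.033 = 0.062.
At the golden rule MPK = n+δ, and in any Cobb-Douglas steady state s = (n+δ)·k/y = MPK·k/y = capital's share 0.39.

s_gold = 0.390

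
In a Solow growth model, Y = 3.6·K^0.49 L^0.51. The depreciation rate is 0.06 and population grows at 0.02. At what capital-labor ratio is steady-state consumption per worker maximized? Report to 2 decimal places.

k_gold ≈ 430.66

Break-even investment rate: n + δ = 0.02 + 0.06 = 0.08.
Maximizing c = f(k) − (n+δ)·k gives f'(k) = n+δ, i.e. 0.49·3.6·k^(0.49−1) = 0.08, so k_gold = (0.49·3.6/0.08)^(1/0.51) ≈ 430.6600.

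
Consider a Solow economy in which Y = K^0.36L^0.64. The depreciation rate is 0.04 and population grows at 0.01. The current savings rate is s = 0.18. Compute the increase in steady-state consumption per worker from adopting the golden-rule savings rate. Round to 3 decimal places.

Capital per worker breaks even when investment replaces (n + δ)·k; here n + δ = 0.05.
Current steady state (s = 0.18): k* = (0.18/0.05)^(1/0.64) ≈ 7.3998, y* = 7.3998^0.36 ≈ 2.0555, c* = (1−0.18)·2.0555 ≈ 1.6855.
At the golden rule the marginal product of capital equals n+δ: 0.36·k^(0.36−1) = 0.05. Solving, k_gold = (0.36/0.05)^(1/0.64) ≈ 21.8566.
y_gold = 21.8566^0.36 ≈ 3.0356, c_gold = y_gold − 0.05·k_gold ≈ 1.9428.
Gain: Δc = 1.9428 − 1.6855 ≈ 0.2573.

Δc ≈ 0.257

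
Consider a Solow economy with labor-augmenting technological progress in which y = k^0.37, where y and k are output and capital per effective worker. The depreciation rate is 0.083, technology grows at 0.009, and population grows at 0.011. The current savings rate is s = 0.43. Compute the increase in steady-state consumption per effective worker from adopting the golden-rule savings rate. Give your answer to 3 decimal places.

Capital per effective worker breaks even when investment replaces (n + g + δ)·k; here n + g + δ = 0.103.
Current steady state (s = 0.43): k* = (0.43/0.103)^(1/0.63) ≈ 9.6634, y* = 9.6634^0.37 ≈ 2.3147, c* = (1−0.43)·2.3147 ≈ 1.3194.
Golden rule sets MPK = n+g+δ: 0.37·k^(0.37−1) = 0.103, so k_gold = (0.37/0.103)^(1/0.63) ≈ 7.6126.
y_gold = 7.6126^0.37 ≈ 2.1192, c_gold = y_gold − 0.103·k_gold ≈ 1.3351.
Gain: Δc = 1.3351 − 1.3194 ≈ 0.0157.

Δc ≈ 0.016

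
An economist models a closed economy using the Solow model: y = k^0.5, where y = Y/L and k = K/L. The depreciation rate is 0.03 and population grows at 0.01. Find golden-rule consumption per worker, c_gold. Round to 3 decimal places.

The effective depreciation rate is n + δ = 0.01 + 0.03 = 0.04.
Golden rule sets MPK = n+δ: 0.5·k^(0.5−1) = 0.04, so k_gold = (0.5/0.04)^(1/0.5) ≈ 156.2500.
y_gold = 156.2500^0.5 ≈ 12.5000.
c_gold = y_gold − (n+δ)·k_gold = 12.5000 − 0.04·156.2500 ≈ 6.2500.

c_gold ≈ 6.250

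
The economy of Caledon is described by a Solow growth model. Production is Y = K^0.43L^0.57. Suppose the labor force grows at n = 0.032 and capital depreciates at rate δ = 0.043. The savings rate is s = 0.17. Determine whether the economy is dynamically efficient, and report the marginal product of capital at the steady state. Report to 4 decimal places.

dynamically efficient; MPK ≈ 0.1897

n + δ = 0.032 + 0.043 = 0.075.
Steady-state k*: s·k^0.43 = 0.075·k gives k* = (0.17/0.075)^(1/0.57) ≈ 4.2023.
MPK = 0.43·4.2023^(-0.57) ≈ 0.1897.
MPK > n+δ = 0.075, so the economy is dynamically efficient (under-saving).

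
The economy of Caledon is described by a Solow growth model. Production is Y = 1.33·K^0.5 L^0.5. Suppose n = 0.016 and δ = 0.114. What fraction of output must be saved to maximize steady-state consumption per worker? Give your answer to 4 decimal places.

s_gold = 0.5000

Capital per worker breaks even when investment replaces (n + δ)·k; here n + δ = 0.13.
At the golden rule MPK = n+δ, and in any Cobb-Douglas steady state s = (n+δ)·k/y = MPK·k/y = capital's share 0.5.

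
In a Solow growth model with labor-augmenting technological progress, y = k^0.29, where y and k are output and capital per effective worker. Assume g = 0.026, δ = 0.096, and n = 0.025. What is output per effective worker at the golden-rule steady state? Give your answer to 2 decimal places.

Capital per effective worker breaks even when investment replaces (n + g + δ)·k; here n + g + δ = 0.147.
Golden rule sets MPK = n+g+δ: 0.29·k^(0.29−1) = 0.147, so k_gold = (0.29/0.147)^(1/0.71) ≈ 2.6038.
Output: y_gold = k_gold^0.29 = 2.6038^0.29 ≈ 1.3199.

y_gold ≈ 1.32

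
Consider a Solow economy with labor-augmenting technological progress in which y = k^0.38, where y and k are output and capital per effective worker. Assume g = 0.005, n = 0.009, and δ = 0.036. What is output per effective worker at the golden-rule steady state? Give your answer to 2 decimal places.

y_gold ≈ 3.47

n + g + δ = 0.009 + 0.005 + 0.036 = 0.05.
Maximizing c = f(k) − (n+g+δ)·k gives f'(k) = n+g+δ, i.e. 0.38·k^(0.38−1) = 0.05, so k_gold = (0.38/0.05)^(1/0.62) ≈ 26.3431.
Output: y_gold = k_gold^0.38 = 26.3431^0.38 ≈ 3.4662.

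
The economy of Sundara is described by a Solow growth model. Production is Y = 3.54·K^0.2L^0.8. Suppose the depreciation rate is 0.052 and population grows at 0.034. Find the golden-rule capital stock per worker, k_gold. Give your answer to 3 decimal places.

The effective depreciation rate is n + δ = 0.034 + 0.052 = 0.086.
At the golden rule the marginal product of capital equals n+δ: 0.2·3.54·k^(0.2−1) = 0.086. Solving, k_gold = (0.2·3.54/0.086)^(1/0.8) ≈ 13.9450.

k_gold ≈ 13.945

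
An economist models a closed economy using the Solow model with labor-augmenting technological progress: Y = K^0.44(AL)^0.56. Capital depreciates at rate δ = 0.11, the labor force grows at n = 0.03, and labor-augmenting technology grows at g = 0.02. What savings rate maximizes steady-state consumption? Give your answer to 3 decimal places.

Capital per effective worker breaks even when investment replaces (n + g + δ)·k; here n + g + δ = 0.16.
At the golden rule MPK = n+g+δ, and in any Cobb-Douglas steady state s = (n+g+δ)·k/y = MPK·k/y = capital's share 0.44.

s_gold = 0.440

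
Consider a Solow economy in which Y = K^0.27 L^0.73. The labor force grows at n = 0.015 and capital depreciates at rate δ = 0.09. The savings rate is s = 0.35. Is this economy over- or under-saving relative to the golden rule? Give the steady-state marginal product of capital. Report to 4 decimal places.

Break-even investment rate: n + δ = 0.015 + 0.09 = 0.105.
Steady-state k*: s·k^0.27 = 0.105·k gives k* = (0.35/0.105)^(1/0.73) ≈ 5.2032.
MPK = 0.27·5.2032^(-0.73) ≈ 0.0810.
MPK < n+δ = 0.105, so the economy is dynamically inefficient (over-saving).

over-saving; MPK ≈ 0.0810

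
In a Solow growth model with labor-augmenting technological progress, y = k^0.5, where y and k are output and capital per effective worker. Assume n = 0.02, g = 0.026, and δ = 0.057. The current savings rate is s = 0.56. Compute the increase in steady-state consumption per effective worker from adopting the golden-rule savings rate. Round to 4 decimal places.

The effective depreciation rate is n + g + δ = 0.02 + 0.026 + 0.057 = 0.103.
Current steady state (s = 0.56): k* = (0.56/0.103)^(1/0.5) ≈ 29.5598, y* = 29.5598^0.5 ≈ 5.4369, c* = (1−0.56)·5.4369 ≈ 2.3922.
At the golden rule the marginal product of capital equals n+g+δ: 0.5·k^(0.5−1) = 0.103. Solving, k_gold = (0.5/0.103)^(1/0.5) ≈ 23.5649.
y_gold = 23.5649^0.5 ≈ 4.8544, c_gold = y_gold − 0.103·k_gold ≈ 2.4272.
Gain: Δc = 2.4272 − 2.3922 ≈ 0.0350.

Δc ≈ 0.0350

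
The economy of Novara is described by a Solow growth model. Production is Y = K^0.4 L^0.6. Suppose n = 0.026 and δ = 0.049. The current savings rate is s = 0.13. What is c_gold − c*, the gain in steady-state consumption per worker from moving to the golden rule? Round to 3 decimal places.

Δc ≈ 0.576

Capital per worker breaks even when investment replaces (n + δ)·k; here n + δ = 0.075.
Current steady state (s = 0.13): k* = (0.13/0.075)^(1/0.6) ≈ 2.5011, y* = 2.5011^0.4 ≈ 1.4430, c* = (1−0.13)·1.4430 ≈ 1.2554.
Setting f'(k) = n+δ gives 0.4·k^(0.4−1) = 0.075, hence k_gold = (0.4/0.075)^(1/0.6) ≈ 16.2804.
y_gold = 16.2804^0.4 ≈ 3.0526, c_gold = y_gold − 0.075·k_gold ≈ 1.8315.
Gain: Δc = 1.8315 − 1.2554 ≈ 0.5762.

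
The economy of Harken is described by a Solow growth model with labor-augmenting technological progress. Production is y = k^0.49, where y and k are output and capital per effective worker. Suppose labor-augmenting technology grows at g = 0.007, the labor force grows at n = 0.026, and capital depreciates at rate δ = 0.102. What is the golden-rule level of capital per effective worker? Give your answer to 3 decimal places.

k_gold ≈ 12.525

Break-even investment rate: n + g + δ = 0.026 + 0.007 + 0.102 = 0.135.
At the golden rule the marginal product of capital equals n+g+δ: 0.49·k^(0.49−1) = 0.135. Solving, k_gold = (0.49/0.135)^(1/0.51) ≈ 12.5248.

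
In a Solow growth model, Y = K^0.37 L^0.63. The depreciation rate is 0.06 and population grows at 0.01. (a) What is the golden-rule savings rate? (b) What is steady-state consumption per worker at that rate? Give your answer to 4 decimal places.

Capital per worker breaks even when investment replaces (n + δ)·k; here n + δ = 0.07.
For Cobb-Douglas, s_gold equals capital's share: s_gold = 0.37.
Golden rule sets MPK = n+δ: 0.37·k^(0.37−1) = 0.07, so k_gold = (0.37/0.07)^(1/0.63) ≈ 14.0535.
y_gold = 14.0535^0.37 ≈ 2.6588; c_gold = (1−0.37)·y_gold ≈ 1.6750.

(a) s_gold = 0.3700; (b) c_gold ≈ 1.6750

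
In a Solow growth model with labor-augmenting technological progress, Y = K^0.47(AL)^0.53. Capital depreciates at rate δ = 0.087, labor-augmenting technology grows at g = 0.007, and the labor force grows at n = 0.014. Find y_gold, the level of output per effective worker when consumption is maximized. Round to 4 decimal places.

y_gold ≈ 3.6844

Capital per effective worker breaks even when investment replaces (n + g + δ)·k; here n + g + δ = 0.108.
Setting f'(k) = n+g+δ gives 0.47·k^(0.47−1) = 0.108, hence k_gold = (0.47/0.108)^(1/0.53) ≈ 16.0341.
Output: y_gold = k_gold^0.47 = 16.0341^0.47 ≈ 3.6844.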